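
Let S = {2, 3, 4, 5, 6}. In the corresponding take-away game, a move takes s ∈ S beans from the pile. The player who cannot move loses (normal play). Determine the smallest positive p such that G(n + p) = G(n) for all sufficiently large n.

8

n :  0  1  2  3  4  5  6  7  8  9 10 11 12 13 14 15 16 17
G :  0  0  1  1  2  2  3  3  0  0  1  1  2  2  3  3  0  0
G(n+8) = G(n) holds for n = 0,…,5 (a full window of length max(S) = 6), so the sequence is purely periodic with period 8.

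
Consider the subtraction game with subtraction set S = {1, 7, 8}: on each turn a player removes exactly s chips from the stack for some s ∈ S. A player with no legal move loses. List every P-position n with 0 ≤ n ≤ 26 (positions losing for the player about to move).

0, 2, 4, 6, 15, 17, 19, 21

G(0) = 0
G(1) = mex{0} = 1
G(2) = mex{1} = 0
G(3) = mex{0} = 1
G(4) = mex{1} = 0
G(5) = mex{0} = 1
G(6) = mex{1} = 0
G(7) = mex{0,0} = 1
G(8) = mex{1,1,0} = 2
G(9) = mex{2,0,1} = 3
G(10) = mex{3,1,0} = 2
G(11) = mex{2,0,1} = 3
G(12) = mex{3,1,0} = 2
G(13) = mex{2,0,1} = 3
G(14) = mex{3,1,0} = 2
G(15) = mex{2,2,1} = 0
G(16) = mex{0,3,2} = 1
G(17) = mex{1,2,3} = 0
G(18) = mex{0,3,2} = 1
G(19) = mex{1,2,3} = 0
G(20) = mex{0,3,2} = 1
G(21) = mex{1,2,3} = 0
G(22) = mex{0,0,2} = 1
G(23) = mex{1,1,0} = 2
G(24) = mex{2,0,1} = 3
G(25) = mex{3,1,0} = 2
G(26) = mex{2,0,1} = 3
P-positions are exactly the n with G(n) = 0.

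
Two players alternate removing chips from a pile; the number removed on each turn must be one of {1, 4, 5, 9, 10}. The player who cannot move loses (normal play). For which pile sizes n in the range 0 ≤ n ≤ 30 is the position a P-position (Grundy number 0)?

G(0) = 0
G(1) = mex{0} = 1
G(2) = mex{1} = 0
G(3) = mex{0} = 1
G(4) = mex{1,0} = 2
G(5) = mex{2,1,0} = 3
G(6) = mex{3,0,1} = 2
G(7) = mex{2,1,0} = 3
G(8) = mex{3,2,1} = 0
G(9) = mex{0,3,2,0} = 1
G(10) = mex{1,2,3,1,0} = 4
G(11) = mex{4,3,2,0,1} = 5
G(12) = mex{5,0,3,1,0} = 2
G(13) = mex{2,1,0,2,1} = 3
G(14) = mex{3,4,1,3,2} = 0
G(15) = mex{0,5,4,2,3} = 1
G(16) = mex{1,2,5,3,2} = 0
G(17) = mex{0,3,2,0,3} = 1
G(18) = mex{1,0,3,1,0} = 2
G(19) = mex{2,1,0,4,1} = 3
G(20) = mex{3,0,1,5,4} = 2
G(21) = mex{2,1,0,2,5} = 3
G(22) = mex{3,2,1,3,2} = 0
G(23) = mex{0,3,2,0,3} = 1
G(24) = mex{1,2,3,1,0} = 4
G(25) = mex{4,3,2,0,1} = 5
G(26) = mex{5,0,3,1,0} = 2
G(27) = mex{2,1,0,2,1} = 3
G(28) = mex{3,4,1,3,2} = 0
G(29) = mex{0,5,4,2,3} = 1
G(30) = mex{1,2,5,3,2} = 0
P-positions are exactly the n with G(n) = 0.

0, 2, 8, 14, 16, 22, 28, 30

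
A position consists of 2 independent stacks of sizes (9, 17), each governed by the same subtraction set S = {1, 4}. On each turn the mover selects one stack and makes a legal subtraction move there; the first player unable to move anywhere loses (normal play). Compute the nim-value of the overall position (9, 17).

All stacks use S = {1, 4}:
G(0) = 0
G(1) = mex{0} = 1
G(2) = mex{1} = 0
G(3) = mex{0} = 1
G(4) = mex{1,0} = 2
G(5) = mex{2,1} = 0
G(6) = mex{0,0} = 1
G(7) = mex{1,1} = 0
G(8) = mex{0,2} = 1
G(9) = mex{1,0} = 2
G(10) = mex{2,1} = 0
G(11) = mex{0,0} = 1
G(12) = mex{1,1} = 0
G(13) = mex{0,2} = 1
G(14) = mex{1,0} = 2
G(15) = mex{2,1} = 0
G(16) = mex{0,0} = 1
G(17) = mex{1,1} = 0
Stack A: G(9) = 2.
Stack B: G(17) = 0.
Combined Grundy value = 2 ⊕ 0 = 2.

2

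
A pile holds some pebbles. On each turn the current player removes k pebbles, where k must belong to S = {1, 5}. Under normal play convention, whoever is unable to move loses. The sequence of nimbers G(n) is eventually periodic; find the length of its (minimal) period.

G(0) = 0
G(1) = mex{0} = 1
G(2) = mex{1} = 0
G(3) = mex{0} = 1
G(4) = mex{1} = 0
G(5) = mex{0,0} = 1
G(6) = mex{1,1} = 0
G(7) = mex{0,0} = 1
G(8) = mex{1,1} = 0
G(9) = mex{0,0} = 1
G(10) = mex{1,1} = 0
G(11) = mex{0,0} = 1
G(12) = mex{1,1} = 0
G(13) = mex{0,0} = 1
G(14) = mex{1,1} = 0
G(n+2) = G(n) holds for n = 0,…,4 (a full window of length max(S) = 5), so the sequence is purely periodic with period 2.

2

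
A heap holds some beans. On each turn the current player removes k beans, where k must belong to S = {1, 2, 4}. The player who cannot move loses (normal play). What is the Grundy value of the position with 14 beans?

2

G(0) = 0
G(1) = mex{0} = 1
G(2) = mex{1,0} = 2
G(3) = mex{2,1} = 0
G(4) = mex{0,2,0} = 1
G(5) = mex{1,0,1} = 2
G(6) = mex{2,1,2} = 0
G(7) = mex{0,2,0} = 1
G(8) = mex{1,0,1} = 2
G(9) = mex{2,1,2} = 0
G(10) = mex{0,2,0} = 1
G(11) = mex{1,0,1} = 2
G(12) = mex{2,1,2} = 0
G(13) = mex{0,2,0} = 1
G(14) = mex{1,0,1} = 2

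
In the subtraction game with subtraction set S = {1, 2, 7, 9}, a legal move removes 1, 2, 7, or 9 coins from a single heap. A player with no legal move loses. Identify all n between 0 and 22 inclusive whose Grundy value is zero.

n :  0  1  2  3  4  5  6  7  8  9 10 11 12 13 14 15 16 17 18 19 20 21 22
G :  0  1  2  0  1  2  0  1  2  3  4  0  1  2  0  1  2  0  1  2  3  4  0
P-positions are exactly the n with G(n) = 0.

0, 3, 6, 11, 14, 17, 22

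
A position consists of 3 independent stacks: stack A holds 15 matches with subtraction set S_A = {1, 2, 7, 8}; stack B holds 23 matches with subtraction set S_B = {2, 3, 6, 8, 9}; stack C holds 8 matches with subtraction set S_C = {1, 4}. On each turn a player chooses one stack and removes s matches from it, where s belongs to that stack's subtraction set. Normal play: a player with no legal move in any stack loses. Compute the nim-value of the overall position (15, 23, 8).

2

Stack A, S = {1, 2, 7, 8}:
G(0) = 0
G(1) = mex{0} = 1
G(2) = mex{1,0} = 2
G(3) = mex{2,1} = 0
G(4) = mex{0,2} = 1
G(5) = mex{1,0} = 2
G(6) = mex{2,1} = 0
G(7) = mex{0,2,0} = 1
G(8) = mex{1,0,1,0} = 2
G(9) = mex{2,1,2,1} = 0
G(10) = mex{0,2,0,2} = 1
G(11) = mex{1,0,1,0} = 2
G(12) = mex{2,1,2,1} = 0
G(13) = mex{0,2,0,2} = 1
G(14) = mex{1,0,1,0} = 2
G(15) = mex{2,1,2,1} = 0
G_A(15) = 0.
Stack B, S = {2, 3, 6, 8, 9}:
G(0) = 0
G(1) = mex{} = 0
G(2) = mex{0} = 1
G(3) = mex{0,0} = 1
G(4) = mex{1,0} = 2
G(5) = mex{1,1} = 0
G(6) = mex{2,1,0} = 3
G(7) = mex{0,2,0} = 1
G(8) = mex{3,0,1,0} = 2
G(9) = mex{1,3,1,0,0} = 2
G(10) = mex{2,1,2,1,0} = 3
G(11) = mex{2,2,0,1,1} = 3
G(12) = mex{3,2,3,2,1} = 0
G(13) = mex{3,3,1,0,2} = 4
G(14) = mex{0,3,2,3,0} = 1
G(15) = mex{4,0,2,1,3} = 5
G(16) = mex{1,4,3,2,1} = 0
G(17) = mex{5,1,3,2,2} = 0
G(18) = mex{0,5,0,3,2} = 1
G(19) = mex{0,0,4,3,3} = 1
G(20) = mex{1,0,1,0,3} = 2
G(21) = mex{1,1,5,4,0} = 2
G(22) = mex{2,1,0,1,4} = 3
G(23) = mex{2,2,0,5,1} = 3
G_B(23) = 3.
Stack C, S = {1, 4}:
n : 0 1 2 3 4 5 6 7 8
G : 0 1 0 1 2 0 1 0 1
G_C(8) = 1.
Combined Grundy value = 0 ⊕ 3 ⊕ 1 = 2.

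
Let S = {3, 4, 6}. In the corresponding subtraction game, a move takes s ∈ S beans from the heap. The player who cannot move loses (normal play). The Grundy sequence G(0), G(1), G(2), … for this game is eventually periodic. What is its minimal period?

n :  0  1  2  3  4  5  6  7  8  9 10 11 12 13 14 15 16 17 18 19
G :  0  0  0  1  1  1  2  2  2  0  0  0  1  1  1  2  2  2  0  0
G(n+9) = G(n) holds for n = 0,…,5 (a full window of length max(S) = 6), so the sequence is purely periodic with period 9.

9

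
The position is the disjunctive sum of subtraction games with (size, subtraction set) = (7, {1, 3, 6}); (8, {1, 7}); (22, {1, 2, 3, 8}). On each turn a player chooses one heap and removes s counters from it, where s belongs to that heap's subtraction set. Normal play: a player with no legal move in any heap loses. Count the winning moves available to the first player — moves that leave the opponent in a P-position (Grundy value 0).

Heap A, S = {1, 3, 6}:
n : 0 1 2 3 4 5 6 7
G : 0 1 0 1 0 1 2 3
G_A(7) = 3.
Heap B, S = {1, 7}:
n : 0 1 2 3 4 5 6 7 8
G : 0 1 0 1 0 1 0 1 0
G_B(8) = 0.
Heap C, S = {1, 2, 3, 8}:
n :  0  1  2  3  4  5  6  7  8  9 10 11 12 13 14 15 16 17 18 19 20 21 22
G :  0  1  2  3  0  1  2  3  4  0  1  2  3  0  1  2  3  4  0  1  2  3  0
G_C(22) = 0.
Combined Grundy value = 3 ⊕ 0 ⊕ 0 = 3.
A winning move leaves total XOR = 0, i.e. changes one component's Grundy value g to g ⊕ X where X is the current total.
Heap A: need g' = 3⊕3 = 0. Options: 7−1→G=2, 7−3→G=0, 7−6→G=1. Hits: 1.
Heap B: need g' = 0⊕3 = 3. Options: 8−1→G=1, 8−7→G=1. Hits: 0.
Heap C: need g' = 0⊕3 = 3. Options: 22−1→G=3, 22−2→G=2, 22−3→G=1, 22−8→G=1. Hits: 1.

2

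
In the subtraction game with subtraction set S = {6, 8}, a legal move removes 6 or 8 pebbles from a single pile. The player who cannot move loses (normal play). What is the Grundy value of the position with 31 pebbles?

0

G(0) = 0
G(1) = mex{} = 0
G(2) = mex{} = 0
G(3) = mex{} = 0
G(4) = mex{} = 0
G(5) = mex{} = 0
G(6) = mex{0} = 1
G(7) = mex{0} = 1
G(8) = mex{0,0} = 1
G(9) = mex{0,0} = 1
G(10) = mex{0,0} = 1
G(11) = mex{0,0} = 1
G(12) = mex{1,0} = 2
G(13) = mex{1,0} = 2
G(14) = mex{1,1} = 0
G(15) = mex{1,1} = 0
G(16) = mex{1,1} = 0
G(17) = mex{1,1} = 0
G(18) = mex{2,1} = 0
G(19) = mex{2,1} = 0
G(20) = mex{0,2} = 1
G(21) = mex{0,2} = 1
G(22) = mex{0,0} = 1
G(23) = mex{0,0} = 1
G(24) = mex{0,0} = 1
G(25) = mex{0,0} = 1
G(26) = mex{1,0} = 2
G(27) = mex{1,0} = 2
G(28) = mex{1,1} = 0
G(29) = mex{1,1} = 0
G(30) = mex{1,1} = 0
G(31) = mex{1,1} = 0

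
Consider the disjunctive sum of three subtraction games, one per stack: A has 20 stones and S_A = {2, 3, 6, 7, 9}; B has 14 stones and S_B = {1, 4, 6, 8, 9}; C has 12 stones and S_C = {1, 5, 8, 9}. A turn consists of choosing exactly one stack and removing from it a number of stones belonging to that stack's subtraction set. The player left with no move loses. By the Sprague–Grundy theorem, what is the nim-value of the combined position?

1

Stack A, S = {2, 3, 6, 7, 9}:
n :  0  1  2  3  4  5  6  7  8  9 10 11 12 13 14 15 16 17 18 19 20
G :  0  0  1  1  2  0  3  1  2  2  3  3  4  0  5  1  4  0  0  1  1
G_A(20) = 1.
Stack B, S = {1, 4, 6, 8, 9}:
n :  0  1  2  3  4  5  6  7  8  9 10 11 12 13 14
G :  0  1  0  1  2  0  1  0  1  2  3  2  0  1  2
G_B(14) = 2.
Stack C, S = {1, 5, 8, 9}:
n :  0  1  2  3  4  5  6  7  8  9 10 11 12
G :  0  1  0  1  0  1  0  1  2  3  2  3  2
G_C(12) = 2.
Combined Grundy value = 1 ⊕ 2 ⊕ 2 = 1.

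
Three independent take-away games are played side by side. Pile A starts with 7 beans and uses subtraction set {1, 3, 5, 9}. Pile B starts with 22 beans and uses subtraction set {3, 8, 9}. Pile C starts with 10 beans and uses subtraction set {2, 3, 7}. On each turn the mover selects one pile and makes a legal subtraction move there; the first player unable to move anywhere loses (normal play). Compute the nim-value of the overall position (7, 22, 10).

Pile A, S = {1, 3, 5, 9}:
G(0) = 0
G(1) = mex{0} = 1
G(2) = mex{1} = 0
G(3) = mex{0,0} = 1
G(4) = mex{1,1} = 0
G(5) = mex{0,0,0} = 1
G(6) = mex{1,1,1} = 0
G(7) = mex{0,0,0} = 1
G_A(7) = 1.
Pile B, S = {3, 8, 9}:
G(0) = 0
G(1) = mex{} = 0
G(2) = mex{} = 0
G(3) = mex{0} = 1
G(4) = mex{0} = 1
G(5) = mex{0} = 1
G(6) = mex{1} = 0
G(7) = mex{1} = 0
G(8) = mex{1,0} = 2
G(9) = mex{0,0,0} = 1
G(10) = mex{0,0,0} = 1
G(11) = mex{2,1,0} = 3
G(12) = mex{1,1,1} = 0
G(13) = mex{1,1,1} = 0
G(14) = mex{3,0,1} = 2
G(15) = mex{0,0,0} = 1
G(16) = mex{0,2,0} = 1
G(17) = mex{2,1,2} = 0
G(18) = mex{1,1,1} = 0
G(19) = mex{1,3,1} = 0
G(20) = mex{0,0,3} = 1
G(21) = mex{0,0,0} = 1
G(22) = mex{0,2,0} = 1
G_B(22) = 1.
Pile C, S = {2, 3, 7}:
n :  0  1  2  3  4  5  6  7  8  9 10
G :  0  0  1  1  2  0  0  1  1  2  0
G_C(10) = 0.
Combined Grundy value = 1 ⊕ 1 ⊕ 0 = 0.

0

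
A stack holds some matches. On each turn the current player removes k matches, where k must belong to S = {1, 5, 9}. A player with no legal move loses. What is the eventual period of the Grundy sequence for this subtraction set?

2

n :  0  1  2  3  4  5  6  7  8  9 10 11 12 13 14
G :  0  1  0  1  0  1  0  1  0  1  0  1  0  1  0
G(n+2) = G(n) holds for n = 0,…,8 (a full window of length max(S) = 9), so the sequence is purely periodic with period 2.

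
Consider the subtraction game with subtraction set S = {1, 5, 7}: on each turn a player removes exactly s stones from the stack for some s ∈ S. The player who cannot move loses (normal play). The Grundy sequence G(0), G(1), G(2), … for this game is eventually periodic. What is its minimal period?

2

G(0) = 0
G(1) = mex{0} = 1
G(2) = mex{1} = 0
G(3) = mex{0} = 1
G(4) = mex{1} = 0
G(5) = mex{0,0} = 1
G(6) = mex{1,1} = 0
G(7) = mex{0,0,0} = 1
G(8) = mex{1,1,1} = 0
G(9) = mex{0,0,0} = 1
G(10) = mex{1,1,1} = 0
G(11) = mex{0,0,0} = 1
G(12) = mex{1,1,1} = 0
G(13) = mex{0,0,0} = 1
G(14) = mex{1,1,1} = 0
G(n+2) = G(n) holds for n = 0,…,6 (a full window of length max(S) = 7), so the sequence is purely periodic with period 2.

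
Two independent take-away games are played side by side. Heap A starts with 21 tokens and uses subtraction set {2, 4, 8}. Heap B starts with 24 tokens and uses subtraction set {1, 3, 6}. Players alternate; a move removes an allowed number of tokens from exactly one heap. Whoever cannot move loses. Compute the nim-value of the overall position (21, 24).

3

Heap A, S = {2, 4, 8}:
n :  0  1  2  3  4  5  6  7  8  9 10 11 12 13 14 15 16 17 18 19 20 21
G :  0  0  1  1  2  2  0  0  1  1  2  2  0  0  1  1  2  2  0  0  1  1
G_A(21) = 1.
Heap B, S = {1, 3, 6}:
n :  0  1  2  3  4  5  6  7  8  9 10 11 12 13 14 15 16 17 18 19 20 21 22 23 24
G :  0  1  0  1  0  1  2  3  2  0  1  0  1  0  1  2  3  2  0  1  0  1  0  1  2
G_B(24) = 2.
Combined Grundy value = 1 ⊕ 2 = 3.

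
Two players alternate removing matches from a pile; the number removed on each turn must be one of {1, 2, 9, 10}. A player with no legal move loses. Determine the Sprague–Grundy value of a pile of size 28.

0

G(0) = 0
G(1) = mex{0} = 1
G(2) = mex{1,0} = 2
G(3) = mex{2,1} = 0
G(4) = mex{0,2} = 1
G(5) = mex{1,0} = 2
G(6) = mex{2,1} = 0
G(7) = mex{0,2} = 1
G(8) = mex{1,0} = 2
G(9) = mex{2,1,0} = 3
G(10) = mex{3,2,1,0} = 4
G(11) = mex{4,3,2,1} = 0
G(12) = mex{0,4,0,2} = 1
G(13) = mex{1,0,1,0} = 2
G(14) = mex{2,1,2,1} = 0
G(15) = mex{0,2,0,2} = 1
G(16) = mex{1,0,1,0} = 2
G(17) = mex{2,1,2,1} = 0
G(18) = mex{0,2,3,2} = 1
G(19) = mex{1,0,4,3} = 2
G(20) = mex{2,1,0,4} = 3
G(21) = mex{3,2,1,0} = 4
G(22) = mex{4,3,2,1} = 0
G(23) = mex{0,4,0,2} = 1
G(24) = mex{1,0,1,0} = 2
G(25) = mex{2,1,2,1} = 0
G(26) = mex{0,2,0,2} = 1
G(27) = mex{1,0,1,0} = 2
G(28) = mex{2,1,2,1} = 0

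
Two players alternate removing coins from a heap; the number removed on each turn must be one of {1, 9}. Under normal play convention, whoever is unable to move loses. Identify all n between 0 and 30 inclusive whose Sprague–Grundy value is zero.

n :  0  1  2  3  4  5  6  7  8  9 10 11 12 13 14 15 16 17 18 19 20 21 22 23 24 25 26 27 28 29 30
G :  0  1  0  1  0  1  0  1  0  1  0  1  0  1  0  1  0  1  0  1  0  1  0  1  0  1  0  1  0  1  0
P-positions are exactly the n with G(n) = 0.

0, 2, 4, 6, 8, 10, 12, 14, 16, 18, 20, 22, 24, 26, 28, 30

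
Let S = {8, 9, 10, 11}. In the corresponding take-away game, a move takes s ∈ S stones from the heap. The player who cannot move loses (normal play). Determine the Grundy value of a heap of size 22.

0

n :  0  1  2  3  4  5  6  7  8  9 10 11 12 13 14 15 16 17 18 19 20 21 22
G :  0  0  0  0  0  0  0  0  1  1  1  1  1  1  1  1  2  2  2  0  0  0  0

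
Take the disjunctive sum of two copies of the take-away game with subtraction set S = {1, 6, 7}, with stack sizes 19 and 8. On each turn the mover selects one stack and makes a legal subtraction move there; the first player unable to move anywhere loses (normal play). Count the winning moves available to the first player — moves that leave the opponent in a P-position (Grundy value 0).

2

All stacks use S = {1, 6, 7}:
n :  0  1  2  3  4  5  6  7  8  9 10 11 12 13 14 15 16 17 18 19
G :  0  1  0  1  0  1  2  3  2  3  2  3  0  1  0  1  0  1  2  3
Stack A: G(19) = 3.
Stack B: G(8) = 2.
Combined Grundy value = 3 ⊕ 2 = 1.
A winning move leaves total XOR = 0, i.e. changes one component's Grundy value g to g ⊕ X where X is the current total.
Stack A: need g' = 3⊕1 = 2. Options: 19−1→G=2, 19−6→G=1, 19−7→G=0. Hits: 1.
Stack B: need g' = 2⊕1 = 3. Options: 8−1→G=3, 8−6→G=0, 8−7→G=1. Hits: 1.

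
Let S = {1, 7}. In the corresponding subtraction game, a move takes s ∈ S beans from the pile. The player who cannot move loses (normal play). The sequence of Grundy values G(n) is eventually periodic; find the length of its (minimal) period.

n :  0  1  2  3  4  5  6  7  8  9 10 11 12 13 14
G :  0  1  0  1  0  1  0  1  0  1  0  1  0  1  0
G(n+2) = G(n) holds for n = 0,…,6 (a full window of length max(S) = 7), so the sequence is purely periodic with period 2.

2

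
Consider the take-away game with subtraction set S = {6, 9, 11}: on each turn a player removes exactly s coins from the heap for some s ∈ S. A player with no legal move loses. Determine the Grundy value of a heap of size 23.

G(0) = 0
G(1) = mex{} = 0
G(2) = mex{} = 0
G(3) = mex{} = 0
G(4) = mex{} = 0
G(5) = mex{} = 0
G(6) = mex{0} = 1
G(7) = mex{0} = 1
G(8) = mex{0} = 1
G(9) = mex{0,0} = 1
G(10) = mex{0,0} = 1
G(11) = mex{0,0,0} = 1
G(12) = mex{1,0,0} = 2
G(13) = mex{1,0,0} = 2
G(14) = mex{1,0,0} = 2
G(15) = mex{1,1,0} = 2
G(16) = mex{1,1,0} = 2
G(17) = mex{1,1,1} = 0
G(18) = mex{2,1,1} = 0
G(19) = mex{2,1,1} = 0
G(20) = mex{2,1,1} = 0
G(21) = mex{2,2,1} = 0
G(22) = mex{2,2,1} = 0
G(23) = mex{0,2,2} = 1

1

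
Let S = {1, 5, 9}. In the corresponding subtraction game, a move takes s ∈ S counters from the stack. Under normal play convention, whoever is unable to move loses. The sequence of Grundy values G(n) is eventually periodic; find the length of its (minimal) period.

2

G(0) = 0
G(1) = mex{0} = 1
G(2) = mex{1} = 0
G(3) = mex{0} = 1
G(4) = mex{1} = 0
G(5) = mex{0,0} = 1
G(6) = mex{1,1} = 0
G(7) = mex{0,0} = 1
G(8) = mex{1,1} = 0
G(9) = mex{0,0,0} = 1
G(10) = mex{1,1,1} = 0
G(11) = mex{0,0,0} = 1
G(12) = mex{1,1,1} = 0
G(13) = mex{0,0,0} = 1
G(14) = mex{1,1,1} = 0
G(n+2) = G(n) holds for n = 0,…,8 (a full window of length max(S) = 9), so the sequence is purely periodic with period 2.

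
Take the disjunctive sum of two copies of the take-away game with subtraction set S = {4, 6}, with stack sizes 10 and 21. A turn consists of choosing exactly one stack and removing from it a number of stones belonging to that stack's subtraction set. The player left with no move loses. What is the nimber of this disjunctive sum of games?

0

All stacks use S = {4, 6}:
G(0) = 0
G(1) = mex{} = 0
G(2) = mex{} = 0
G(3) = mex{} = 0
G(4) = mex{0} = 1
G(5) = mex{0} = 1
G(6) = mex{0,0} = 1
G(7) = mex{0,0} = 1
G(8) = mex{1,0} = 2
G(9) = mex{1,0} = 2
G(10) = mex{1,1} = 0
G(11) = mex{1,1} = 0
G(12) = mex{2,1} = 0
G(13) = mex{2,1} = 0
G(14) = mex{0,2} = 1
G(15) = mex{0,2} = 1
G(16) = mex{0,0} = 1
G(17) = mex{0,0} = 1
G(18) = mex{1,0} = 2
G(19) = mex{1,0} = 2
G(20) = mex{1,1} = 0
G(21) = mex{1,1} = 0
Stack A: G(10) = 0.
Stack B: G(21) = 0.
Combined Grundy value = 0 ⊕ 0 = 0.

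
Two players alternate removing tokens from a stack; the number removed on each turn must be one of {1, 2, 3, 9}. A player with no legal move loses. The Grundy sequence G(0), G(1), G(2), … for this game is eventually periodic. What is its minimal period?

n :  0  1  2  3  4  5  6  7  8  9 10 11 12 13 14
G :  0  1  2  3  0  1  2  3  0  1  2  3  0  1  2
G(n+4) = G(n) holds for n = 0,…,8 (a full window of length max(S) = 9), so the sequence is purely periodic with period 4.

4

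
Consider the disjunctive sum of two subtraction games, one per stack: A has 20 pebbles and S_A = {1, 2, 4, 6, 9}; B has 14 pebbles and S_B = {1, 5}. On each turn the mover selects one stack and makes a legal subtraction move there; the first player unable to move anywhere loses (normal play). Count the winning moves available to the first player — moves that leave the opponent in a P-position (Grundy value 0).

Stack A, S = {1, 2, 4, 6, 9}:
n :  0  1  2  3  4  5  6  7  8  9 10 11 12 13 14 15 16 17 18 19 20
G :  0  1  2  0  1  2  3  4  0  1  2  0  1  2  3  4  0  1  2  0  1
G_A(20) = 1.
Stack B, S = {1, 5}:
G(0) = 0
G(1) = mex{0} = 1
G(2) = mex{1} = 0
G(3) = mex{0} = 1
G(4) = mex{1} = 0
G(5) = mex{0,0} = 1
G(6) = mex{1,1} = 0
G(7) = mex{0,0} = 1
G(8) = mex{1,1} = 0
G(9) = mex{0,0} = 1
G(10) = mex{1,1} = 0
G(11) = mex{0,0} = 1
G(12) = mex{1,1} = 0
G(13) = mex{0,0} = 1
G(14) = mex{1,1} = 0
G_B(14) = 0.
Combined Grundy value = 1 ⊕ 0 = 1.
A winning move leaves total XOR = 0, i.e. changes one component's Grundy value g to g ⊕ X where X is the current total.
Stack A: need g' = 1⊕1 = 0. Options: 20−1→G=0, 20−2→G=2, 20−4→G=0, 20−6→G=3, 20−9→G=0. Hits: 3.
Stack B: need g' = 0⊕1 = 1. Options: 14−1→G=1, 14−5→G=1. Hits: 2.

5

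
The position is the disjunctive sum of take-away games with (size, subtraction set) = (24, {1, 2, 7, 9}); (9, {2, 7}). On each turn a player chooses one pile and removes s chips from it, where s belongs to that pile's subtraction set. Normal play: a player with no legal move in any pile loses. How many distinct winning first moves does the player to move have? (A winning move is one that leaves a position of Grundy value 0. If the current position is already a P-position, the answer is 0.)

Pile A, S = {1, 2, 7, 9}:
G(0) = 0
G(1) = mex{0} = 1
G(2) = mex{1,0} = 2
G(3) = mex{2,1} = 0
G(4) = mex{0,2} = 1
G(5) = mex{1,0} = 2
G(6) = mex{2,1} = 0
G(7) = mex{0,2,0} = 1
G(8) = mex{1,0,1} = 2
G(9) = mex{2,1,2,0} = 3
G(10) = mex{3,2,0,1} = 4
G(11) = mex{4,3,1,2} = 0
G(12) = mex{0,4,2,0} = 1
G(13) = mex{1,0,0,1} = 2
G(14) = mex{2,1,1,2} = 0
G(15) = mex{0,2,2,0} = 1
G(16) = mex{1,0,3,1} = 2
G(17) = mex{2,1,4,2} = 0
G(18) = mex{0,2,0,3} = 1
G(19) = mex{1,0,1,4} = 2
G(20) = mex{2,1,2,0} = 3
G(21) = mex{3,2,0,1} = 4
G(22) = mex{4,3,1,2} = 0
G(23) = mex{0,4,2,0} = 1
G(24) = mex{1,0,0,1} = 2
G_A(24) = 2.
Pile B, S = {2, 7}:
n : 0 1 2 3 4 5 6 7 8 9
G : 0 0 1 1 0 0 1 1 2 0
G_B(9) = 0.
Combined Grundy value = 2 ⊕ 0 = 2.
A winning move leaves total XOR = 0, i.e. changes one component's Grundy value g to g ⊕ X where X is the current total.
Pile A: need g' = 2⊕2 = 0. Options: 24−1→G=1, 24−2→G=0, 24−7→G=0, 24−9→G=1. Hits: 2.
Pile B: need g' = 0⊕2 = 2. Options: 9−2→G=1, 9−7→G=1. Hits: 0.

2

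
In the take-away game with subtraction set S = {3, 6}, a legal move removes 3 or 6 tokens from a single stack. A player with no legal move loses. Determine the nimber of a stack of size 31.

1

G(0) = 0
G(1) = mex{} = 0
G(2) = mex{} = 0
G(3) = mex{0} = 1
G(4) = mex{0} = 1
G(5) = mex{0} = 1
G(6) = mex{1,0} = 2
G(7) = mex{1,0} = 2
G(8) = mex{1,0} = 2
G(9) = mex{2,1} = 0
G(10) = mex{2,1} = 0
G(11) = mex{2,1} = 0
G(12) = mex{0,2} = 1
G(13) = mex{0,2} = 1
G(14) = mex{0,2} = 1
G(15) = mex{1,0} = 2
G(16) = mex{1,0} = 2
G(17) = mex{1,0} = 2
G(18) = mex{2,1} = 0
G(19) = mex{2,1} = 0
G(20) = mex{2,1} = 0
G(21) = mex{0,2} = 1
G(22) = mex{0,2} = 1
G(23) = mex{0,2} = 1
G(24) = mex{1,0} = 2
G(25) = mex{1,0} = 2
G(26) = mex{1,0} = 2
G(27) = mex{2,1} = 0
G(28) = mex{2,1} = 0
G(29) = mex{2,1} = 0
G(30) = mex{0,2} = 1
G(31) = mex{0,2} = 1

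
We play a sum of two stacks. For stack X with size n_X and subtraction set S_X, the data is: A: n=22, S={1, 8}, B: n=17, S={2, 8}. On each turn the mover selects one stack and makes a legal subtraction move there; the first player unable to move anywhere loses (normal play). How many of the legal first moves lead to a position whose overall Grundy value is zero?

Stack A, S = {1, 8}:
G(0) = 0
G(1) = mex{0} = 1
G(2) = mex{1} = 0
G(3) = mex{0} = 1
G(4) = mex{1} = 0
G(5) = mex{0} = 1
G(6) = mex{1} = 0
G(7) = mex{0} = 1
G(8) = mex{1,0} = 2
G(9) = mex{2,1} = 0
G(10) = mex{0,0} = 1
G(11) = mex{1,1} = 0
G(12) = mex{0,0} = 1
G(13) = mex{1,1} = 0
G(14) = mex{0,0} = 1
G(15) = mex{1,1} = 0
G(16) = mex{0,2} = 1
G(17) = mex{1,0} = 2
G(18) = mex{2,1} = 0
G(19) = mex{0,0} = 1
G(20) = mex{1,1} = 0
G(21) = mex{0,0} = 1
G(22) = mex{1,1} = 0
G_A(22) = 0.
Stack B, S = {2, 8}:
G(0) = 0
G(1) = mex{} = 0
G(2) = mex{0} = 1
G(3) = mex{0} = 1
G(4) = mex{1} = 0
G(5) = mex{1} = 0
G(6) = mex{0} = 1
G(7) = mex{0} = 1
G(8) = mex{1,0} = 2
G(9) = mex{1,0} = 2
G(10) = mex{2,1} = 0
G(11) = mex{2,1} = 0
G(12) = mex{0,0} = 1
G(13) = mex{0,0} = 1
G(14) = mex{1,1} = 0
G(15) = mex{1,1} = 0
G(16) = mex{0,2} = 1
G(17) = mex{0,2} = 1
G_B(17) = 1.
Combined Grundy value = 0 ⊕ 1 = 1.
A winning move leaves total XOR = 0, i.e. changes one component's Grundy value g to g ⊕ X where X is the current total.
Stack A: need g' = 0⊕1 = 1. Options: 22−1→G=1, 22−8→G=1. Hits: 2.
Stack B: need g' = 1⊕1 = 0. Options: 17−2→G=0, 17−8→G=2. Hits: 1.

3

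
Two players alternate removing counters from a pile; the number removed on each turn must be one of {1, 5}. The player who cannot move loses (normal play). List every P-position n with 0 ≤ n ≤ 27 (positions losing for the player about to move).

G(0) = 0
G(1) = mex{0} = 1
G(2) = mex{1} = 0
G(3) = mex{0} = 1
G(4) = mex{1} = 0
G(5) = mex{0,0} = 1
G(6) = mex{1,1} = 0
G(7) = mex{0,0} = 1
G(8) = mex{1,1} = 0
G(9) = mex{0,0} = 1
G(10) = mex{1,1} = 0
G(11) = mex{0,0} = 1
G(12) = mex{1,1} = 0
G(13) = mex{0,0} = 1
G(14) = mex{1,1} = 0
G(15) = mex{0,0} = 1
G(16) = mex{1,1} = 0
G(17) = mex{0,0} = 1
G(18) = mex{1,1} = 0
G(19) = mex{0,0} = 1
G(20) = mex{1,1} = 0
G(21) = mex{0,0} = 1
G(22) = mex{1,1} = 0
G(23) = mex{0,0} = 1
G(24) = mex{1,1} = 0
G(25) = mex{0,0} = 1
G(26) = mex{1,1} = 0
G(27) = mex{0,0} = 1
P-positions are exactly the n with G(n) = 0.

0, 2, 4, 6, 8, 10, 12, 14, 16, 18, 20, 22, 24, 26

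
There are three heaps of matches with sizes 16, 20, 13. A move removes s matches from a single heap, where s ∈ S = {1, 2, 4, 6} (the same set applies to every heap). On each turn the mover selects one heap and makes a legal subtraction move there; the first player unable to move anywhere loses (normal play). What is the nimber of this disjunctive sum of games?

All heaps use S = {1, 2, 4, 6}:
n :  0  1  2  3  4  5  6  7  8  9 10 11 12 13 14 15 16 17 18 19 20
G :  0  1  2  0  1  2  3  4  0  1  2  0  1  2  3  4  0  1  2  0  1
Heap A: G(16) = 0.
Heap B: G(20) = 1.
Heap C: G(13) = 2.
Combined Grundy value = 0 ⊕ 1 ⊕ 2 = 3.

3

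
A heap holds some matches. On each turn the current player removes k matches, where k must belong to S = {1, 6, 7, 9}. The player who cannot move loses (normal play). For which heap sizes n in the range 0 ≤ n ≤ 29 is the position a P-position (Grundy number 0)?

0, 2, 4, 12, 14, 16, 24, 26, 28

G(0) = 0
G(1) = mex{0} = 1
G(2) = mex{1} = 0
G(3) = mex{0} = 1
G(4) = mex{1} = 0
G(5) = mex{0} = 1
G(6) = mex{1,0} = 2
G(7) = mex{2,1,0} = 3
G(8) = mex{3,0,1} = 2
G(9) = mex{2,1,0,0} = 3
G(10) = mex{3,0,1,1} = 2
G(11) = mex{2,1,0,0} = 3
G(12) = mex{3,2,1,1} = 0
G(13) = mex{0,3,2,0} = 1
G(14) = mex{1,2,3,1} = 0
G(15) = mex{0,3,2,2} = 1
G(16) = mex{1,2,3,3} = 0
G(17) = mex{0,3,2,2} = 1
G(18) = mex{1,0,3,3} = 2
G(19) = mex{2,1,0,2} = 3
G(20) = mex{3,0,1,3} = 2
G(21) = mex{2,1,0,0} = 3
G(22) = mex{3,0,1,1} = 2
G(23) = mex{2,1,0,0} = 3
G(24) = mex{3,2,1,1} = 0
G(25) = mex{0,3,2,0} = 1
G(26) = mex{1,2,3,1} = 0
G(27) = mex{0,3,2,2} = 1
G(28) = mex{1,2,3,3} = 0
G(29) = mex{0,3,2,2} = 1
P-positions are exactly the n with G(n) = 0.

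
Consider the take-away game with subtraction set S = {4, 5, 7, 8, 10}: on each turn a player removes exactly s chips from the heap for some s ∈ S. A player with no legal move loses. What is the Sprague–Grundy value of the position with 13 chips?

G(0) = 0
G(1) = mex{} = 0
G(2) = mex{} = 0
G(3) = mex{} = 0
G(4) = mex{0} = 1
G(5) = mex{0,0} = 1
G(6) = mex{0,0} = 1
G(7) = mex{0,0,0} = 1
G(8) = mex{1,0,0,0} = 2
G(9) = mex{1,1,0,0} = 2
G(10) = mex{1,1,0,0,0} = 2
G(11) = mex{1,1,1,0,0} = 2
G(12) = mex{2,1,1,1,0} = 3
G(13) = mex{2,2,1,1,0} = 3

3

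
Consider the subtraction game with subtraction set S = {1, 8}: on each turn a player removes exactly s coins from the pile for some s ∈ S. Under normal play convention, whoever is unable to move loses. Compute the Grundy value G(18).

0

n :  0  1  2  3  4  5  6  7  8  9 10 11 12 13 14 15 16 17 18
G :  0  1  0  1  0  1  0  1  2  0  1  0  1  0  1  0  1  2  0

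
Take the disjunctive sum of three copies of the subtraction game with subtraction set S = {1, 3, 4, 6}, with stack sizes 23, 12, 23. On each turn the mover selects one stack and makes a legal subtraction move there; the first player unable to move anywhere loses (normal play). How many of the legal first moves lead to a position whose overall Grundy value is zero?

All stacks use S = {1, 3, 4, 6}:
G(0) = 0
G(1) = mex{0} = 1
G(2) = mex{1} = 0
G(3) = mex{0,0} = 1
G(4) = mex{1,1,0} = 2
G(5) = mex{2,0,1} = 3
G(6) = mex{3,1,0,0} = 2
G(7) = mex{2,2,1,1} = 0
G(8) = mex{0,3,2,0} = 1
G(9) = mex{1,2,3,1} = 0
G(10) = mex{0,0,2,2} = 1
G(11) = mex{1,1,0,3} = 2
G(12) = mex{2,0,1,2} = 3
G(13) = mex{3,1,0,0} = 2
G(14) = mex{2,2,1,1} = 0
G(15) = mex{0,3,2,0} = 1
G(16) = mex{1,2,3,1} = 0
G(17) = mex{0,0,2,2} = 1
G(18) = mex{1,1,0,3} = 2
G(19) = mex{2,0,1,2} = 3
G(20) = mex{3,1,0,0} = 2
G(21) = mex{2,2,1,1} = 0
G(22) = mex{0,3,2,0} = 1
G(23) = mex{1,2,3,1} = 0
Stack A: G(23) = 0.
Stack B: G(12) = 3.
Stack C: G(23) = 0.
Combined Grundy value = 0 ⊕ 3 ⊕ 0 = 3.
A winning move leaves total XOR = 0, i.e. changes one component's Grundy value g to g ⊕ X where X is the current total.
Stack A: need g' = 0⊕3 = 3. Options: 23−1→G=1, 23−3→G=2, 23−4→G=3, 23−6→G=1. Hits: 1.
Stack B: need g' = 3⊕3 = 0. Options: 12−1→G=2, 12−3→G=0, 12−4→G=1, 12−6→G=2. Hits: 1.
Stack C: need g' = 0⊕3 = 3. Options: 23−1→G=1, 23−3→G=2, 23−4→G=3, 23−6→G=1. Hits: 1.

3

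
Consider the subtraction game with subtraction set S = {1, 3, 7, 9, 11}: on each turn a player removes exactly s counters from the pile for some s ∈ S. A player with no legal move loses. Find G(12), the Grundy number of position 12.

n :  0  1  2  3  4  5  6  7  8  9 10 11 12
G :  0  1  0  1  0  1  0  1  0  1  0  1  0

0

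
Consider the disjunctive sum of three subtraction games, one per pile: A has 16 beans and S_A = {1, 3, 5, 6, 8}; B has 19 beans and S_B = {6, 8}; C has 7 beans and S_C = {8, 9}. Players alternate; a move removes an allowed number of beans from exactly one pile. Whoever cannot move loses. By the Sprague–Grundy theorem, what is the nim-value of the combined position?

Pile A, S = {1, 3, 5, 6, 8}:
n :  0  1  2  3  4  5  6  7  8  9 10 11 12 13 14 15 16
G :  0  1  0  1  0  1  2  3  2  3  2  0  1  0  1  0  1
G_A(16) = 1.
Pile B, S = {6, 8}:
G(0) = 0
G(1) = mex{} = 0
G(2) = mex{} = 0
G(3) = mex{} = 0
G(4) = mex{} = 0
G(5) = mex{} = 0
G(6) = mex{0} = 1
G(7) = mex{0} = 1
G(8) = mex{0,0} = 1
G(9) = mex{0,0} = 1
G(10) = mex{0,0} = 1
G(11) = mex{0,0} = 1
G(12) = mex{1,0} = 2
G(13) = mex{1,0} = 2
G(14) = mex{1,1} = 0
G(15) = mex{1,1} = 0
G(16) = mex{1,1} = 0
G(17) = mex{1,1} = 0
G(18) = mex{2,1} = 0
G(19) = mex{2,1} = 0
G_B(19) = 0.
Pile C, S = {8, 9}:
n : 0 1 2 3 4 5 6 7
G : 0 0 0 0 0 0 0 0
G_C(7) = 0.
Combined Grundy value = 1 ⊕ 0 ⊕ 0 = 1.

1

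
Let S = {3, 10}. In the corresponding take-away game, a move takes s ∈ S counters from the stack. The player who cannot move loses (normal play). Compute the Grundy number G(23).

n :  0  1  2  3  4  5  6  7  8  9 10 11 12 13 14 15 16 17 18 19 20 21 22 23
G :  0  0  0  1  1  1  0  0  0  1  1  1  2  0  0  0  1  1  1  0  0  0  1  1

1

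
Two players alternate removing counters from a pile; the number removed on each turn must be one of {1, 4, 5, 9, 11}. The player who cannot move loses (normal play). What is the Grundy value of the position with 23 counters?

G(0) = 0
G(1) = mex{0} = 1
G(2) = mex{1} = 0
G(3) = mex{0} = 1
G(4) = mex{1,0} = 2
G(5) = mex{2,1,0} = 3
G(6) = mex{3,0,1} = 2
G(7) = mex{2,1,0} = 3
G(8) = mex{3,2,1} = 0
G(9) = mex{0,3,2,0} = 1
G(10) = mex{1,2,3,1} = 0
G(11) = mex{0,3,2,0,0} = 1
G(12) = mex{1,0,3,1,1} = 2
G(13) = mex{2,1,0,2,0} = 3
G(14) = mex{3,0,1,3,1} = 2
G(15) = mex{2,1,0,2,2} = 3
G(16) = mex{3,2,1,3,3} = 0
G(17) = mex{0,3,2,0,2} = 1
G(18) = mex{1,2,3,1,3} = 0
G(19) = mex{0,3,2,0,0} = 1
G(20) = mex{1,0,3,1,1} = 2
G(21) = mex{2,1,0,2,0} = 3
G(22) = mex{3,0,1,3,1} = 2
G(23) = mex{2,1,0,2,2} = 3

3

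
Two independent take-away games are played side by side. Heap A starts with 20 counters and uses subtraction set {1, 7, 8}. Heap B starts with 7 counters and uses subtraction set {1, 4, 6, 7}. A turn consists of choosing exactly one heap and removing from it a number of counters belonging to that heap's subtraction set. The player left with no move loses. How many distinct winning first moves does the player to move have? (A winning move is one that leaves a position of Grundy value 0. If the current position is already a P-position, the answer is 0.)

Heap A, S = {1, 7, 8}:
n :  0  1  2  3  4  5  6  7  8  9 10 11 12 13 14 15 16 17 18 19 20
G :  0  1  0  1  0  1  0  1  2  3  2  3  2  3  2  0  1  0  1  0  1
G_A(20) = 1.
Heap B, S = {1, 4, 6, 7}:
G(0) = 0
G(1) = mex{0} = 1
G(2) = mex{1} = 0
G(3) = mex{0} = 1
G(4) = mex{1,0} = 2
G(5) = mex{2,1} = 0
G(6) = mex{0,0,0} = 1
G(7) = mex{1,1,1,0} = 2
G_B(7) = 2.
Combined Grundy value = 1 ⊕ 2 = 3.
A winning move leaves total XOR = 0, i.e. changes one component's Grundy value g to g ⊕ X where X is the current total.
Heap A: need g' = 1⊕3 = 2. Options: 20−1→G=0, 20−7→G=3, 20−8→G=2. Hits: 1.
Heap B: need g' = 2⊕3 = 1. Options: 7−1→G=1, 7−4→G=1, 7−6→G=1, 7−7→G=0. Hits: 3.

4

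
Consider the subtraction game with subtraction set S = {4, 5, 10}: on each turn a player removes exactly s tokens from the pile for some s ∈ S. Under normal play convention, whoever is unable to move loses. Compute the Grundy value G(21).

G(0) = 0
G(1) = mex{} = 0
G(2) = mex{} = 0
G(3) = mex{} = 0
G(4) = mex{0} = 1
G(5) = mex{0,0} = 1
G(6) = mex{0,0} = 1
G(7) = mex{0,0} = 1
G(8) = mex{1,0} = 2
G(9) = mex{1,1} = 0
G(10) = mex{1,1,0} = 2
G(11) = mex{1,1,0} = 2
G(12) = mex{2,1,0} = 3
G(13) = mex{0,2,0} = 1
G(14) = mex{2,0,1} = 3
G(15) = mex{2,2,1} = 0
G(16) = mex{3,2,1} = 0
G(17) = mex{1,3,1} = 0
G(18) = mex{3,1,2} = 0
G(19) = mex{0,3,0} = 1
G(20) = mex{0,0,2} = 1
G(21) = mex{0,0,2} = 1

1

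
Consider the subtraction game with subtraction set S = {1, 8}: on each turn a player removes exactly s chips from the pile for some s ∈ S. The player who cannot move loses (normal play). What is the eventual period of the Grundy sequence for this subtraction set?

9

G(0) = 0
G(1) = mex{0} = 1
G(2) = mex{1} = 0
G(3) = mex{0} = 1
G(4) = mex{1} = 0
G(5) = mex{0} = 1
G(6) = mex{1} = 0
G(7) = mex{0} = 1
G(8) = mex{1,0} = 2
G(9) = mex{2,1} = 0
G(10) = mex{0,0} = 1
G(11) = mex{1,1} = 0
G(12) = mex{0,0} = 1
G(13) = mex{1,1} = 0
G(14) = mex{0,0} = 1
G(15) = mex{1,1} = 0
G(16) = mex{0,2} = 1
G(17) = mex{1,0} = 2
G(18) = mex{2,1} = 0
G(19) = mex{0,0} = 1
G(n+9) = G(n) holds for n = 0,…,7 (a full window of length max(S) = 8), so the sequence is purely periodic with period 9.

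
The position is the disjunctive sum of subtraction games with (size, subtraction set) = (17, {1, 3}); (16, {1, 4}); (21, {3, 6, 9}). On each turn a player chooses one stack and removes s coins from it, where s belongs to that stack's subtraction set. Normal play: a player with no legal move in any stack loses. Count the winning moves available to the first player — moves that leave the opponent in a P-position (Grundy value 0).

Stack A, S = {1, 3}:
n :  0  1  2  3  4  5  6  7  8  9 10 11 12 13 14 15 16 17
G :  0  1  0  1  0  1  0  1  0  1  0  1  0  1  0  1  0  1
G_A(17) = 1.
Stack B, S = {1, 4}:
G(0) = 0
G(1) = mex{0} = 1
G(2) = mex{1} = 0
G(3) = mex{0} = 1
G(4) = mex{1,0} = 2
G(5) = mex{2,1} = 0
G(6) = mex{0,0} = 1
G(7) = mex{1,1} = 0
G(8) = mex{0,2} = 1
G(9) = mex{1,0} = 2
G(10) = mex{2,1} = 0
G(11) = mex{0,0} = 1
G(12) = mex{1,1} = 0
G(13) = mex{0,2} = 1
G(14) = mex{1,0} = 2
G(15) = mex{2,1} = 0
G(16) = mex{0,0} = 1
G_B(16) = 1.
Stack C, S = {3, 6, 9}:
n :  0  1  2  3  4  5  6  7  8  9 10 11 12 13 14 15 16 17 18 19 20 21
G :  0  0  0  1  1  1  2  2  2  3  3  3  0  0  0  1  1  1  2  2  2  3
G_C(21) = 3.
Combined Grundy value = 1 ⊕ 1 ⊕ 3 = 3.
A winning move leaves total XOR = 0, i.e. changes one component's Grundy value g to g ⊕ X where X is the current total.
Stack A: need g' = 1⊕3 = 2. Options: 17−1→G=0, 17−3→G=0. Hits: 0.
Stack B: need g' = 1⊕3 = 2. Options: 16−1→G=0, 16−4→G=0. Hits: 0.
Stack C: need g' = 3⊕3 = 0. Options: 21−3→G=2, 21−6→G=1, 21−9→G=0. Hits: 1.

1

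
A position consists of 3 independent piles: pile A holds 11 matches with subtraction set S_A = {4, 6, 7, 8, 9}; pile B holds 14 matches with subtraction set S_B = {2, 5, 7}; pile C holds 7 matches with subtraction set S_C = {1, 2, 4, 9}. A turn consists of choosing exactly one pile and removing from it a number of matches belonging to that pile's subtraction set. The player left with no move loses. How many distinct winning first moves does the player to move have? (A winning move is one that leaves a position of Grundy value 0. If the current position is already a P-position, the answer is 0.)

Pile A, S = {4, 6, 7, 8, 9}:
G(0) = 0
G(1) = mex{} = 0
G(2) = mex{} = 0
G(3) = mex{} = 0
G(4) = mex{0} = 1
G(5) = mex{0} = 1
G(6) = mex{0,0} = 1
G(7) = mex{0,0,0} = 1
G(8) = mex{1,0,0,0} = 2
G(9) = mex{1,0,0,0,0} = 2
G(10) = mex{1,1,0,0,0} = 2
G(11) = mex{1,1,1,0,0} = 2
G_A(11) = 2.
Pile B, S = {2, 5, 7}:
G(0) = 0
G(1) = mex{} = 0
G(2) = mex{0} = 1
G(3) = mex{0} = 1
G(4) = mex{1} = 0
G(5) = mex{1,0} = 2
G(6) = mex{0,0} = 1
G(7) = mex{2,1,0} = 3
G(8) = mex{1,1,0} = 2
G(9) = mex{3,0,1} = 2
G(10) = mex{2,2,1} = 0
G(11) = mex{2,1,0} = 3
G(12) = mex{0,3,2} = 1
G(13) = mex{3,2,1} = 0
G(14) = mex{1,2,3} = 0
G_B(14) = 0.
Pile C, S = {1, 2, 4, 9}:
n : 0 1 2 3 4 5 6 7
G : 0 1 2 0 1 2 0 1
G_C(7) = 1.
Combined Grundy value = 2 ⊕ 0 ⊕ 1 = 3.
A winning move leaves total XOR = 0, i.e. changes one component's Grundy value g to g ⊕ X where X is the current total.
Pile A: need g' = 2⊕3 = 1. Options: 11−4→G=1, 11−6→G=1, 11−7→G=1, 11−8→G=0, 11−9→G=0. Hits: 3.
Pile B: need g' = 0⊕3 = 3. Options: 14−2→G=1, 14−5→G=2, 14−7→G=3. Hits: 1.
Pile C: need g' = 1⊕3 = 2. Options: 7−1→G=0, 7−2→G=2, 7−4→G=0. Hits: 1.

5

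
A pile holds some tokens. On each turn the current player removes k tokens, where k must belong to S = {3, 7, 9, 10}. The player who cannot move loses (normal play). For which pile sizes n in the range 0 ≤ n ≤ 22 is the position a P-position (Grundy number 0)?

n :  0  1  2  3  4  5  6  7  8  9 10 11 12 13 14 15 16 17 18 19 20 21 22
G :  0  0  0  1  1  1  0  2  2  1  3  3  2  2  0  3  3  1  0  0  0  1  1
P-positions are exactly the n with G(n) = 0.

0, 1, 2, 6, 14, 18, 19, 20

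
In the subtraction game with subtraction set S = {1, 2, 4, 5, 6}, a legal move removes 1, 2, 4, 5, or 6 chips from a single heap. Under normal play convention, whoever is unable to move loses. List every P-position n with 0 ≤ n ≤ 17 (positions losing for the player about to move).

0, 3, 10, 13

G(0) = 0
G(1) = mex{0} = 1
G(2) = mex{1,0} = 2
G(3) = mex{2,1} = 0
G(4) = mex{0,2,0} = 1
G(5) = mex{1,0,1,0} = 2
G(6) = mex{2,1,2,1,0} = 3
G(7) = mex{3,2,0,2,1} = 4
G(8) = mex{4,3,1,0,2} = 5
G(9) = mex{5,4,2,1,0} = 3
G(10) = mex{3,5,3,2,1} = 0
G(11) = mex{0,3,4,3,2} = 1
G(12) = mex{1,0,5,4,3} = 2
G(13) = mex{2,1,3,5,4} = 0
G(14) = mex{0,2,0,3,5} = 1
G(15) = mex{1,0,1,0,3} = 2
G(16) = mex{2,1,2,1,0} = 3
G(17) = mex{3,2,0,2,1} = 4
P-positions are exactly the n with G(n) = 0.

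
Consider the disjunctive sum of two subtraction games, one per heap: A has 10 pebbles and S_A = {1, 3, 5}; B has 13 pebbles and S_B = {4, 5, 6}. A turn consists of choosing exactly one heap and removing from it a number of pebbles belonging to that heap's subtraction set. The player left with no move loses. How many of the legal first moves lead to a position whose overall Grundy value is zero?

Heap A, S = {1, 3, 5}:
G(0) = 0
G(1) = mex{0} = 1
G(2) = mex{1} = 0
G(3) = mex{0,0} = 1
G(4) = mex{1,1} = 0
G(5) = mex{0,0,0} = 1
G(6) = mex{1,1,1} = 0
G(7) = mex{0,0,0} = 1
G(8) = mex{1,1,1} = 0
G(9) = mex{0,0,0} = 1
G(10) = mex{1,1,1} = 0
G_A(10) = 0.
Heap B, S = {4, 5, 6}:
G(0) = 0
G(1) = mex{} = 0
G(2) = mex{} = 0
G(3) = mex{} = 0
G(4) = mex{0} = 1
G(5) = mex{0,0} = 1
G(6) = mex{0,0,0} = 1
G(7) = mex{0,0,0} = 1
G(8) = mex{1,0,0} = 2
G(9) = mex{1,1,0} = 2
G(10) = mex{1,1,1} = 0
G(11) = mex{1,1,1} = 0
G(12) = mex{2,1,1} = 0
G(13) = mex{2,2,1} = 0
G_B(13) = 0.
Combined Grundy value = 0 ⊕ 0 = 0.
A winning move leaves total XOR = 0, i.e. changes one component's Grundy value g to g ⊕ X where X is the current total.
Heap A: target g' = 0⊕0 = 0, but every legal move changes the Grundy value (mex property), so 0 moves.
Heap B: target g' = 0⊕0 = 0, but every legal move changes the Grundy value (mex property), so 0 moves.

0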